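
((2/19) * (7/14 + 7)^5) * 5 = 3796875/304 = 12489.72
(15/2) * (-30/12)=-75/4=-18.75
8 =8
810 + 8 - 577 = 241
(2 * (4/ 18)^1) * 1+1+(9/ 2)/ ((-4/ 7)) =-463/ 72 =-6.43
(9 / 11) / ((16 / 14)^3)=3087 / 5632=0.55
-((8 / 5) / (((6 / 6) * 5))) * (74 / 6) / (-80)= 37 / 750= 0.05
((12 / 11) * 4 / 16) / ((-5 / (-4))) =12 / 55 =0.22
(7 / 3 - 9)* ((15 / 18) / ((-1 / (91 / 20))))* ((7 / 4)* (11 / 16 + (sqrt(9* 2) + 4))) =3185* sqrt(2) / 24 + 79625 / 384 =395.03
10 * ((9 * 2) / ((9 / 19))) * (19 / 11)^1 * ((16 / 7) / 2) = 57760 / 77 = 750.13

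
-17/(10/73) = -1241/10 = -124.10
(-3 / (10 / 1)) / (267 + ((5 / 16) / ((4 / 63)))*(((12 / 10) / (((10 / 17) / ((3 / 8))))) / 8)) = -2048 / 1825933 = -0.00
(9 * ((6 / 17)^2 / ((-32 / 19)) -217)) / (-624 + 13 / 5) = 22584375 / 7183384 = 3.14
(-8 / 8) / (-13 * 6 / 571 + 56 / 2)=-571 / 15910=-0.04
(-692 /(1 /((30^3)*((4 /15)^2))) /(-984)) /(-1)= -55360 /41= -1350.24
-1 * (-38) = 38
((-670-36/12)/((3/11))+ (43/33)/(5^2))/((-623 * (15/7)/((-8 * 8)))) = -14476672/122375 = -118.30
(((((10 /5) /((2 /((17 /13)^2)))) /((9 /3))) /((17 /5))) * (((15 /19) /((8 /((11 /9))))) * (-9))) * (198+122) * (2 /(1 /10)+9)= -5423000 /3211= -1688.88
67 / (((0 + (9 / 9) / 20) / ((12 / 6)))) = 2680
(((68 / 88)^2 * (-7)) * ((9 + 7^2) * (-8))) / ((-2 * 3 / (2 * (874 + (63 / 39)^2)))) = -34765360196 / 61347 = -566700.25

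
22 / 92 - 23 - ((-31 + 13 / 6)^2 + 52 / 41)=-855.39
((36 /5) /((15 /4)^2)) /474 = 32 /29625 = 0.00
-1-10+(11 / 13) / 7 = -990 / 91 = -10.88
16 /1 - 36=-20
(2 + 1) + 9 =12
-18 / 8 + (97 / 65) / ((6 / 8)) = -203 / 780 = -0.26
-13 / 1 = -13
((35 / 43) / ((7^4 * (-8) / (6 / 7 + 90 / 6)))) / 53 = -555 / 43775032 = -0.00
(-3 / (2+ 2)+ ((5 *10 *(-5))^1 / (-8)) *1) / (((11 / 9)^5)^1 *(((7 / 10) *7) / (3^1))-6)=-54029835 / 2737321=-19.74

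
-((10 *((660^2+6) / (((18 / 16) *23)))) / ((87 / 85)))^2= -974906625976960000 / 36036009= -27053679167.88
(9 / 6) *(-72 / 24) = -9 / 2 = -4.50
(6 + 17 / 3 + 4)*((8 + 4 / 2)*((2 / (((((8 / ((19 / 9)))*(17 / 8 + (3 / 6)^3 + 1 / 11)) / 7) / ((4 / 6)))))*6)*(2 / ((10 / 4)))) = 2200352 / 2781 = 791.21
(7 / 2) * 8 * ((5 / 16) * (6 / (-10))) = -21 / 4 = -5.25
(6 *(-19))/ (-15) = 38/ 5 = 7.60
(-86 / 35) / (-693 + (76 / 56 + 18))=172 / 47155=0.00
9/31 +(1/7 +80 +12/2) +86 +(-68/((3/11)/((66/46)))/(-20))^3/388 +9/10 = 24084287908231/128051591500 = 188.08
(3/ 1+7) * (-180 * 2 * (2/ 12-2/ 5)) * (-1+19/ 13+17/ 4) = 51450/ 13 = 3957.69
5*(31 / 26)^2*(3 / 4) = 14415 / 2704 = 5.33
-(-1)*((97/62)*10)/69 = 0.23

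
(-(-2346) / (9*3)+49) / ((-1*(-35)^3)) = 1223 / 385875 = 0.00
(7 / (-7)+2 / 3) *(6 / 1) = -2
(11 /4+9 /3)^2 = 33.06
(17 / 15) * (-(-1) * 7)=119 / 15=7.93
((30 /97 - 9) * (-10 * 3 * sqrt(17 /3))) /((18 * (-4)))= -1405 * sqrt(51) /1164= -8.62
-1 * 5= -5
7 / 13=0.54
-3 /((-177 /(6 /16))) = 3 /472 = 0.01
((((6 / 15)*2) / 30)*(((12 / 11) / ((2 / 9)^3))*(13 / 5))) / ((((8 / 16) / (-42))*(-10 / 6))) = 2388204 / 6875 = 347.38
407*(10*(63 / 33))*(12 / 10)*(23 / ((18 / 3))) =35742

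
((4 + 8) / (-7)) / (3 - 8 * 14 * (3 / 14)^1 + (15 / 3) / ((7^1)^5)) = 14406 / 176471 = 0.08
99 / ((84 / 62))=1023 / 14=73.07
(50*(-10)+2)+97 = -401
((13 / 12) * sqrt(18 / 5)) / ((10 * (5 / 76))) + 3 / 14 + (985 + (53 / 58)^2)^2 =247 * sqrt(10) / 250 + 76987211803351 / 79215472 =971874.02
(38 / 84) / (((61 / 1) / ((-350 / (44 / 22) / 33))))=-475 / 12078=-0.04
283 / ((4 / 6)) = 849 / 2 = 424.50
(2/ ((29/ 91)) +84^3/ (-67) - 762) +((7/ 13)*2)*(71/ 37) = -8971983686/ 934583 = -9599.99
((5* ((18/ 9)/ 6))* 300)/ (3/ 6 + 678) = 1000/ 1357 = 0.74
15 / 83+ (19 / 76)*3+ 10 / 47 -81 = -1246081 / 15604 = -79.86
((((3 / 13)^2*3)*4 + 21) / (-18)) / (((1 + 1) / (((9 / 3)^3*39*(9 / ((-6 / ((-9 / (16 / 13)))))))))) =-888651 / 128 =-6942.59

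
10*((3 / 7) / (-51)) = -10 / 119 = -0.08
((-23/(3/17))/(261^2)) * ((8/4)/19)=-782/3882897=-0.00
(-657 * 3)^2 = 3884841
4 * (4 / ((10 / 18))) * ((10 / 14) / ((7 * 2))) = 72 / 49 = 1.47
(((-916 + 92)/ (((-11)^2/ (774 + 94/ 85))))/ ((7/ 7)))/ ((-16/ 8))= 27144208/ 10285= 2639.20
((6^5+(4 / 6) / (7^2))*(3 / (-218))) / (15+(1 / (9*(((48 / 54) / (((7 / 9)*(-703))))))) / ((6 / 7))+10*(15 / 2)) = -246903984 / 23676653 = -10.43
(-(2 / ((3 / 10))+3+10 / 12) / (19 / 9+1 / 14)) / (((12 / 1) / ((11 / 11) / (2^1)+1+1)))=-441 / 440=-1.00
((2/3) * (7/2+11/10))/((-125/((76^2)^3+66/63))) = -186148131005428/39375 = -4727571581.09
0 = 0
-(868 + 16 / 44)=-9552 / 11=-868.36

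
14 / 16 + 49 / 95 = 1057 / 760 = 1.39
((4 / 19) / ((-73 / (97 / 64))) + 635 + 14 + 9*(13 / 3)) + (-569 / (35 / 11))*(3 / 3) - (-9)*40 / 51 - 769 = -3337690131 / 13204240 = -252.77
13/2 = 6.50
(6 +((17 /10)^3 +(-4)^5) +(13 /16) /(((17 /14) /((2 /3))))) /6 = -51644687 /306000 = -168.77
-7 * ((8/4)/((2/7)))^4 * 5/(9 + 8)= -84035/17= -4943.24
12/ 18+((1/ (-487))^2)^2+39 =6693647012762/ 168747403683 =39.67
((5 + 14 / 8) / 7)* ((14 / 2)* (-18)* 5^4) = -151875 / 2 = -75937.50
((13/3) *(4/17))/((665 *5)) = 52/169575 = 0.00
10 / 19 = 0.53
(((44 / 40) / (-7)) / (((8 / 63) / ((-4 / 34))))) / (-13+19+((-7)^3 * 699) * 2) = -33 / 108688480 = -0.00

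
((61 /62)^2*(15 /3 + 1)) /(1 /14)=78141 /961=81.31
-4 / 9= -0.44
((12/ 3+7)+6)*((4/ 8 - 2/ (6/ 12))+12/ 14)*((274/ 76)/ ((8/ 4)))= -80.99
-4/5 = -0.80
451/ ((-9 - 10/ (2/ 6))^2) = 451/ 1521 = 0.30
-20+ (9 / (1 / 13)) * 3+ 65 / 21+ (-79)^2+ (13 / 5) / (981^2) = 221466533086 / 33682635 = 6575.10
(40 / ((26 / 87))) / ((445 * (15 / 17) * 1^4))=1972 / 5785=0.34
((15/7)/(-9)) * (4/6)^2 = -20/189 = -0.11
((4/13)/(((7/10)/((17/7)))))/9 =680/5733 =0.12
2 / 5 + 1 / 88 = 0.41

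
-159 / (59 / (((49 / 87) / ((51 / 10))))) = -25970 / 87261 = -0.30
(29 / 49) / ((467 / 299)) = 8671 / 22883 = 0.38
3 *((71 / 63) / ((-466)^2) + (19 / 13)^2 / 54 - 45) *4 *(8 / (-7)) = 2494829425736 / 4046104881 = 616.60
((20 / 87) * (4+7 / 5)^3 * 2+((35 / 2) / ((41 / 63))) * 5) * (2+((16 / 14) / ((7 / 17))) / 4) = 811611306 / 1456525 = 557.22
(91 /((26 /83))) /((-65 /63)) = -36603 /130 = -281.56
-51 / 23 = -2.22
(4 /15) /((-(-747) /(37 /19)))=148 /212895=0.00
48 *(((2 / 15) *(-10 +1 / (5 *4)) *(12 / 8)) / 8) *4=-1194 / 25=-47.76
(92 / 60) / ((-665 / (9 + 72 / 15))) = -529 / 16625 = -0.03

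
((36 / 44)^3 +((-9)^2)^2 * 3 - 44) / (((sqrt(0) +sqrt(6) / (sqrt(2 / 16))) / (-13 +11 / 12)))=-1895167255 * sqrt(3) / 95832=-34252.92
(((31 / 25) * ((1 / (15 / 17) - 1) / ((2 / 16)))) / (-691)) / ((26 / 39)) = -0.00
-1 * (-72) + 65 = 137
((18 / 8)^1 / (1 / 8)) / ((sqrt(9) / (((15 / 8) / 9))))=5 / 4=1.25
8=8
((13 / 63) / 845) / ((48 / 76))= 19 / 49140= 0.00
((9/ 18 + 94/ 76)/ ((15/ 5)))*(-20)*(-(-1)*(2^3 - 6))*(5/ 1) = -2200/ 19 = -115.79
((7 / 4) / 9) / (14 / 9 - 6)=-7 / 160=-0.04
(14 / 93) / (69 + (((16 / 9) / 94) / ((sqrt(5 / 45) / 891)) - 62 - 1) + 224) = 329 / 613149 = 0.00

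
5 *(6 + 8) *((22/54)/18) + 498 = 121399/243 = 499.58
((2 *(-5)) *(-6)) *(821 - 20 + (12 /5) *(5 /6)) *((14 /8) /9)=28105 /3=9368.33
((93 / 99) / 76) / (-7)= -31 / 17556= -0.00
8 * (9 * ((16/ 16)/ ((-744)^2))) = 1/ 7688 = 0.00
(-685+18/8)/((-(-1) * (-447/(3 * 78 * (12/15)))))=213018/745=285.93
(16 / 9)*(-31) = -496 / 9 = -55.11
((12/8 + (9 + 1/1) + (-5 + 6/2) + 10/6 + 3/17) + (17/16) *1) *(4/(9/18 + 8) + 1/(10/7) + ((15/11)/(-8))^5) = 5314865634781943/366034857492480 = 14.52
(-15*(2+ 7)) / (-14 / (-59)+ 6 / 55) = -438075 / 1124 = -389.75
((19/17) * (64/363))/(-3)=-1216/18513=-0.07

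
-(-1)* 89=89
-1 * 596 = -596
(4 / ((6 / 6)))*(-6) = -24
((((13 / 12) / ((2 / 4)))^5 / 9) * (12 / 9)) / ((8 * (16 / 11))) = 4084223 / 6718464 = 0.61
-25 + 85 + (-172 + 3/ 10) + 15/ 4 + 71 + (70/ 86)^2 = -36.29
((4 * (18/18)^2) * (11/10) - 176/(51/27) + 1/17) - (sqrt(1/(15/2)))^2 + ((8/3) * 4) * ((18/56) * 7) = -16537/255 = -64.85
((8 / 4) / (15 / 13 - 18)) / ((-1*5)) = 26 / 1095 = 0.02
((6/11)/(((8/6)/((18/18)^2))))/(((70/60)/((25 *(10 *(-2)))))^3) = -121500000000/3773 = -32202491.39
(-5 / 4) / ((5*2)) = -1 / 8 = -0.12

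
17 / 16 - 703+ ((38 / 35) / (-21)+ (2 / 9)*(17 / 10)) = -24752851 / 35280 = -701.61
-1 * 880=-880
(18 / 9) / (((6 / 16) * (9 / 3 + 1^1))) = 4 / 3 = 1.33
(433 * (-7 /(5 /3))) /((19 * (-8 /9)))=81837 /760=107.68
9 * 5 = 45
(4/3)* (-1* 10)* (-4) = 160/3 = 53.33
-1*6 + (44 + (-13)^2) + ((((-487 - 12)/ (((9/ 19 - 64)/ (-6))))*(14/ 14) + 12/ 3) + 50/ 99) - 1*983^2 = -966124.63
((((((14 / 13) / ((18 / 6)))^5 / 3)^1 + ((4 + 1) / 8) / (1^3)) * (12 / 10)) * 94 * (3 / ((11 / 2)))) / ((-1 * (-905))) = 63810282119 / 1496969835075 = 0.04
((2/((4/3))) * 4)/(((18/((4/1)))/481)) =1924/3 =641.33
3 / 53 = 0.06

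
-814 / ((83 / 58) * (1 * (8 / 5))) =-59015 / 166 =-355.51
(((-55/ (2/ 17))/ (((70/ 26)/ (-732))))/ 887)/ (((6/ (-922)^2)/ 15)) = 304541326.57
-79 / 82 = -0.96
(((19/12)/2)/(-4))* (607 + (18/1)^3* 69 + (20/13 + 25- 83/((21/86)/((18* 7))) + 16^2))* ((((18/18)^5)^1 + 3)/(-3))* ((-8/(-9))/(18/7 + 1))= 623251832/26325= 23675.28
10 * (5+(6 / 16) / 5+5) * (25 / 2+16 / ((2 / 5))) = 42315 / 8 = 5289.38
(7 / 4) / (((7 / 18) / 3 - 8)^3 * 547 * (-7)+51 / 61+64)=2401326 / 2561527576535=0.00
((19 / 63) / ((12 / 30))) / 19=5 / 126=0.04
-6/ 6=-1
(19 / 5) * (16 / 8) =38 / 5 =7.60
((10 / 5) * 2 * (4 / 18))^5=32768 / 59049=0.55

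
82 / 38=41 / 19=2.16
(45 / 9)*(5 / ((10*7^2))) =5 / 98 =0.05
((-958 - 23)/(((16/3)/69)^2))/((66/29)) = -406337067/5632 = -72147.92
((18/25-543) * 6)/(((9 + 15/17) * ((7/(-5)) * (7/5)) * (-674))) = -230469/924728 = -0.25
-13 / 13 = -1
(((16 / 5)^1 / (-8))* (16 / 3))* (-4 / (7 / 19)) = 2432 / 105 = 23.16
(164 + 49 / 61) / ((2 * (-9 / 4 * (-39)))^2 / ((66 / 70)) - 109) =442332 / 87385489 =0.01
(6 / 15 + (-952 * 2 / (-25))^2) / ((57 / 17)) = 3243838 / 1875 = 1730.05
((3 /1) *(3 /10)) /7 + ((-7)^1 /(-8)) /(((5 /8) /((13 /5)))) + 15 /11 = 5.13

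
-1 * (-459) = 459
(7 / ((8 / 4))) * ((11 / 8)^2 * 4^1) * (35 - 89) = -22869 / 16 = -1429.31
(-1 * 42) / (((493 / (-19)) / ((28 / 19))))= 1176 / 493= 2.39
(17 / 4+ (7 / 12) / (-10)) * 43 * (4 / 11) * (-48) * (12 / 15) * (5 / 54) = -346064 / 1485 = -233.04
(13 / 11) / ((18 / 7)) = 91 / 198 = 0.46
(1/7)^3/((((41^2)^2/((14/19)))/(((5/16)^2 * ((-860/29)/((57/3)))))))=-5375/46385974513312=-0.00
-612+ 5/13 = -7951/13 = -611.62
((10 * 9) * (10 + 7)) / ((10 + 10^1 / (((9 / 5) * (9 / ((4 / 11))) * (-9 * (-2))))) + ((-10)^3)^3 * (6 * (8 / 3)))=-1226907 / 12830399991971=-0.00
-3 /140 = -0.02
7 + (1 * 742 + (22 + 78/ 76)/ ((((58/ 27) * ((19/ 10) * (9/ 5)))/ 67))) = 20079437/ 20938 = 958.99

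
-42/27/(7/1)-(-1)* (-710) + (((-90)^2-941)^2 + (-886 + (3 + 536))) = 461252014/9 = 51250223.78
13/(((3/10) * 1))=130/3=43.33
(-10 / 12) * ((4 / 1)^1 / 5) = -2 / 3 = -0.67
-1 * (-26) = 26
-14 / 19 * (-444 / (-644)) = -222 / 437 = -0.51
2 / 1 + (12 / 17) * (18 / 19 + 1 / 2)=976 / 323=3.02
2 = 2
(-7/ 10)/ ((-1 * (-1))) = -7/ 10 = -0.70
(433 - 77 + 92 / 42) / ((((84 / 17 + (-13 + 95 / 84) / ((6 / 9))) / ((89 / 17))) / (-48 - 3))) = 91046288 / 12245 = 7435.38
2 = 2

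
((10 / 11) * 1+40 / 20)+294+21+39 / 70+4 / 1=322.47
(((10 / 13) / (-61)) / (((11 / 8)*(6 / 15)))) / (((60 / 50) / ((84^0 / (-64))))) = 125 / 418704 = 0.00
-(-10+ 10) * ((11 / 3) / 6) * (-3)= 0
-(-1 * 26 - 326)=352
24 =24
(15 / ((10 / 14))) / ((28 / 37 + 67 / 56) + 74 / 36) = 391608 / 74755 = 5.24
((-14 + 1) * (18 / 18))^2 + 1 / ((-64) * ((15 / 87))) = 54051 / 320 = 168.91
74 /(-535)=-74 /535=-0.14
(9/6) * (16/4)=6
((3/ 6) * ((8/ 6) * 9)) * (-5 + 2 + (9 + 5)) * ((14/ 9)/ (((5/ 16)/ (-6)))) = -9856/ 5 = -1971.20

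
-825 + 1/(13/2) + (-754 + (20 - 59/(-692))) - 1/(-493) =-6913139213/4435028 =-1558.76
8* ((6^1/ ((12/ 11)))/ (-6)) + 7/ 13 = -265/ 39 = -6.79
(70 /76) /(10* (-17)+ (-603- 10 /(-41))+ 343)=-287 /133912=-0.00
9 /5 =1.80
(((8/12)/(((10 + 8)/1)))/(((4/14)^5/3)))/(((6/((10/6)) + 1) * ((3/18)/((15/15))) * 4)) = 84035/4416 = 19.03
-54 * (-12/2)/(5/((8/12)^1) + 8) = 648/31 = 20.90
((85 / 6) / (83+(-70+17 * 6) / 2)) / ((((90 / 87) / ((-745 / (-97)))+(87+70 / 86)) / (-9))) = -15793255 / 1078514052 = -0.01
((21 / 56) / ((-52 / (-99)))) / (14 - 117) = -297 / 42848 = -0.01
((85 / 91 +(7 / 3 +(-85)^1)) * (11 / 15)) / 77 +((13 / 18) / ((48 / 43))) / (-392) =-17172719 / 22014720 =-0.78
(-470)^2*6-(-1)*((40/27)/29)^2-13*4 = 1325348.00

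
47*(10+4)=658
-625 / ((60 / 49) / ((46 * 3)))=-140875 / 2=-70437.50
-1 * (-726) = 726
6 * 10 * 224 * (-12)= -161280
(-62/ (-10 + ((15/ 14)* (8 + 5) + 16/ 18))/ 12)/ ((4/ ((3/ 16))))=-0.05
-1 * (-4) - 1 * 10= -6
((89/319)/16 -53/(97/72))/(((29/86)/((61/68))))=-51065169913/488156768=-104.61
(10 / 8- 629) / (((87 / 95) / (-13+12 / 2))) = 556605 / 116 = 4798.32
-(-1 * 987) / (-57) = -329 / 19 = -17.32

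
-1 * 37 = -37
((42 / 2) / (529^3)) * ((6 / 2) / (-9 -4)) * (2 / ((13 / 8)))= -1008 / 25018065241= -0.00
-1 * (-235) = 235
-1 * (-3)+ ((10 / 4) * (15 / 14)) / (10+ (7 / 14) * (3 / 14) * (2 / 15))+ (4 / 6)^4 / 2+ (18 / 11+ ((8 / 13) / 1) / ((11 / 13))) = 7157659 / 1249182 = 5.73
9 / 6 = 3 / 2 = 1.50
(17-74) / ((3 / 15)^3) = -7125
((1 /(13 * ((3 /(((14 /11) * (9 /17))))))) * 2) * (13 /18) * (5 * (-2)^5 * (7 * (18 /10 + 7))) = -12544 /51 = -245.96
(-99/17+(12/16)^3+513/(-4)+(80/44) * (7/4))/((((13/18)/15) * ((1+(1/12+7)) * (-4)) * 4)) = 632392515/30183296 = 20.95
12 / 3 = 4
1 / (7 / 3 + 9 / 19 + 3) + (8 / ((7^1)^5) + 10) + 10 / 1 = 112222987 / 5563117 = 20.17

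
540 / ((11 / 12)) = 6480 / 11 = 589.09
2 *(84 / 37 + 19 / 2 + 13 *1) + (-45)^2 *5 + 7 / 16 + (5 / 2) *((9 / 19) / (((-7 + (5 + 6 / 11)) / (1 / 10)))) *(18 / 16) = 3662307929 / 359936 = 10174.89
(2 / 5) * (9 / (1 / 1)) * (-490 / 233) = -1764 / 233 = -7.57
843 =843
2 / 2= 1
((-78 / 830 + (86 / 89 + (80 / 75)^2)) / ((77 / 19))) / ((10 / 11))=63477613 / 116345250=0.55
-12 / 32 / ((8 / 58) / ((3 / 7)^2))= -0.50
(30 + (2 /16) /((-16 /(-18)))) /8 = 3.77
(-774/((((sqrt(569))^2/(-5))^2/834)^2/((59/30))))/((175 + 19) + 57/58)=-892572237000/27567971686823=-0.03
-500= -500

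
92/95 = 0.97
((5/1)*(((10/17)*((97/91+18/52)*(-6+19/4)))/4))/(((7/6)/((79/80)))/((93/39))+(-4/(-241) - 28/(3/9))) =11376278475/731798028416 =0.02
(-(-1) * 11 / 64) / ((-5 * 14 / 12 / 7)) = -33 / 160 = -0.21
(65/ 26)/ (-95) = -1/ 38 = -0.03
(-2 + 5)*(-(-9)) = 27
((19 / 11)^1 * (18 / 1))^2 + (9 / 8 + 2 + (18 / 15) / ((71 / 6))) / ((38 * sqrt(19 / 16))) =9163 * sqrt(19) / 512620 + 116964 / 121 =966.72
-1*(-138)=138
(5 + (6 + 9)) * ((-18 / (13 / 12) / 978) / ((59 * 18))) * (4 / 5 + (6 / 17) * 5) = -1744 / 2125357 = -0.00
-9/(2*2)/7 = -9/28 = -0.32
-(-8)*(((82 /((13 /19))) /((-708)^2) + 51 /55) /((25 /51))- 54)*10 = -155630488726 /37333725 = -4168.63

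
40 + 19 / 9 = 379 / 9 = 42.11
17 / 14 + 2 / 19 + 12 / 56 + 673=674.53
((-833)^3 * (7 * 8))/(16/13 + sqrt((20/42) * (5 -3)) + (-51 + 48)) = 10940564516336 * sqrt(105)/7729 + 203242025438088/7729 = 40800808822.46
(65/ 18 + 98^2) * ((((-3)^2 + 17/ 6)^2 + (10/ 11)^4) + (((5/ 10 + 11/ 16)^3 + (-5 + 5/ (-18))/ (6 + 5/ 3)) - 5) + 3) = 13039112448493259/ 9715064832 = 1342153.93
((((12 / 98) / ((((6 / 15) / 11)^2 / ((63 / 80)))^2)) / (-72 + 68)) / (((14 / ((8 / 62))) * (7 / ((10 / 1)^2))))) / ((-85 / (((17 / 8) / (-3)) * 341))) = -1630641375 / 401408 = -4062.30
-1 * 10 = -10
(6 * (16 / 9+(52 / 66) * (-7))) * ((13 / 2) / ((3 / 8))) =-38480 / 99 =-388.69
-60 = -60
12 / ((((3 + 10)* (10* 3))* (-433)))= -2 / 28145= -0.00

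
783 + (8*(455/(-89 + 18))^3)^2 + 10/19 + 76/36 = 4433791.05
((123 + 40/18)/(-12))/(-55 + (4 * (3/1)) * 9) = -0.20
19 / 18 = 1.06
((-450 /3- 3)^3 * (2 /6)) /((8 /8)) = -1193859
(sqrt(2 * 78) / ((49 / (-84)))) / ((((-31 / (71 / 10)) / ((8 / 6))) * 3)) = 2.18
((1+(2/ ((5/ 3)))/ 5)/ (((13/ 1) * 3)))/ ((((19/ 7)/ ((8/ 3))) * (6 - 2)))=434/ 55575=0.01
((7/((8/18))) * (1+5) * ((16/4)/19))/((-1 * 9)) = -42/19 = -2.21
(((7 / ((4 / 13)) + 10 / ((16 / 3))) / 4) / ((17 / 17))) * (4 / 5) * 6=591 / 20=29.55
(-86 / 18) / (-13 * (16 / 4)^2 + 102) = 43 / 954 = 0.05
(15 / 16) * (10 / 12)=25 / 32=0.78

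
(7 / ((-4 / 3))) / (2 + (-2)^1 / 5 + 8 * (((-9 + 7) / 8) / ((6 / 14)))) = 315 / 184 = 1.71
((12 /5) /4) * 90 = 54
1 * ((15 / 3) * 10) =50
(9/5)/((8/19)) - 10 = -229/40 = -5.72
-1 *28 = -28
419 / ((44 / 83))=34777 / 44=790.39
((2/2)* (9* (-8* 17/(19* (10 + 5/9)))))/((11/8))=-4.44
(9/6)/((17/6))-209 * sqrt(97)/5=9/17-209 * sqrt(97)/5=-411.15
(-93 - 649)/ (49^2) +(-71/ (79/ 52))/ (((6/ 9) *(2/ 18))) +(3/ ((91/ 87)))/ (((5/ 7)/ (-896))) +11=-7429193377/ 1761305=-4218.01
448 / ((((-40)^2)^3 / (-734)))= -2569 / 32000000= -0.00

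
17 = 17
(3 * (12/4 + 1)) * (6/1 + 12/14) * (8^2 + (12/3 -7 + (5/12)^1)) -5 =35341/7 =5048.71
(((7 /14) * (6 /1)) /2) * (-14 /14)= -3 /2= -1.50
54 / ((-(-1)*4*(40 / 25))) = 8.44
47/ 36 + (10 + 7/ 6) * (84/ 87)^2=354695/ 30276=11.72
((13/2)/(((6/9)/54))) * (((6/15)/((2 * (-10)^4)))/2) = 1053/200000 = 0.01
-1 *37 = -37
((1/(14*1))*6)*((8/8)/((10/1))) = 3/70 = 0.04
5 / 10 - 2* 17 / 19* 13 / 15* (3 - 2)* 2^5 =-28003 / 570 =-49.13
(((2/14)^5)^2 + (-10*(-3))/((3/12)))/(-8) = -33897029881/2259801992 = -15.00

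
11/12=0.92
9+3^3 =36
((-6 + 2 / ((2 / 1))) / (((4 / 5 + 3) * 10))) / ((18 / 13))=-65 / 684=-0.10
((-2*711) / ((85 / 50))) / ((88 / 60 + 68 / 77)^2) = -4742458875 / 31304633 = -151.49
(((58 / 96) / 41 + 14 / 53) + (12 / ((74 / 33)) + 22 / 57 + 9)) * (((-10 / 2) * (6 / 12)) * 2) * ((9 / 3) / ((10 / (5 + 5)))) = -5505368875 / 24441904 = -225.24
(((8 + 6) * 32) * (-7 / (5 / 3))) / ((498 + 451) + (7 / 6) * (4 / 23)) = -649152 / 327475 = -1.98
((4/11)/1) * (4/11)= 16/121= 0.13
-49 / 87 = -0.56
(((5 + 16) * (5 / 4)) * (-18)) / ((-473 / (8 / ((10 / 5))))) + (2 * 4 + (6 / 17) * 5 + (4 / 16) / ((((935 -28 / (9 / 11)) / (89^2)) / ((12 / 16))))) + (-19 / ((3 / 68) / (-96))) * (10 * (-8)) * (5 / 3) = -1568082116853221 / 284458416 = -5512517.92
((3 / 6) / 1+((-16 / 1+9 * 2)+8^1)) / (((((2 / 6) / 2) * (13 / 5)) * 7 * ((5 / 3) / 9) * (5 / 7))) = 1701 / 65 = 26.17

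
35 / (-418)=-35 / 418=-0.08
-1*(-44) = 44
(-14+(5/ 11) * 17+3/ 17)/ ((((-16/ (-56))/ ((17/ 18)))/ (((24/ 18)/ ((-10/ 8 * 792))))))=0.03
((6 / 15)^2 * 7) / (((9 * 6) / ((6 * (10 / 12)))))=14 / 135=0.10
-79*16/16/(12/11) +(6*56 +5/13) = 41179/156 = 263.97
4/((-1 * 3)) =-1.33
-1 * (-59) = 59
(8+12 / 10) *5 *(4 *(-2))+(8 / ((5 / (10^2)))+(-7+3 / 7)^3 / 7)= -596744 / 2401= -248.54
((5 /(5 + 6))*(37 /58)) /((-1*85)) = -37 /10846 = -0.00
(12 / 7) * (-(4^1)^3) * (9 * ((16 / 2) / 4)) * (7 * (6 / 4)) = -20736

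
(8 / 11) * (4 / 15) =32 / 165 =0.19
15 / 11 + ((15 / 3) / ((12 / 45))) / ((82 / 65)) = 58545 / 3608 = 16.23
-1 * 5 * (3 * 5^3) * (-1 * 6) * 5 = 56250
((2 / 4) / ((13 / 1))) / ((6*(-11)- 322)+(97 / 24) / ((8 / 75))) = -32 / 291291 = -0.00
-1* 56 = -56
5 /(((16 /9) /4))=45 /4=11.25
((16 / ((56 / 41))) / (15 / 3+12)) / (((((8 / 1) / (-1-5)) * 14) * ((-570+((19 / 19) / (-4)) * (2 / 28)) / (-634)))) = -155964 / 3798599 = -0.04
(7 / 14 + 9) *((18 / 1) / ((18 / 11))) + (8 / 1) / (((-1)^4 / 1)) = 225 / 2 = 112.50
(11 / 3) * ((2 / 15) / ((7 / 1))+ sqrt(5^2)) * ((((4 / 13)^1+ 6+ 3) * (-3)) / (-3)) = 701437 / 4095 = 171.29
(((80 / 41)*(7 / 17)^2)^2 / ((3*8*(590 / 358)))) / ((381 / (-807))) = -18497688160 / 3156024647679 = -0.01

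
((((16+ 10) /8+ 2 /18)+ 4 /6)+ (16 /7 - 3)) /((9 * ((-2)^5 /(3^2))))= -835 /8064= -0.10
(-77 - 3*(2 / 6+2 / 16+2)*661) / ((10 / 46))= -182229 / 8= -22778.62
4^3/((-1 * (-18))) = 32/9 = 3.56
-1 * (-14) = 14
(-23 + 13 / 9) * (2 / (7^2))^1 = -388 / 441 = -0.88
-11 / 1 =-11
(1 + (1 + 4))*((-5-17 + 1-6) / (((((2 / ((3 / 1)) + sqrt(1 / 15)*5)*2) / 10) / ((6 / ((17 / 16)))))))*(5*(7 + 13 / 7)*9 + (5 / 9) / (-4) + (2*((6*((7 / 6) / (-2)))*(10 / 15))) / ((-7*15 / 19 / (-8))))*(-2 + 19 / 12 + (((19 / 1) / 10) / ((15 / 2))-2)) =-6289329672 / 2975 + 3144664836*sqrt(15) / 2975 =1979799.96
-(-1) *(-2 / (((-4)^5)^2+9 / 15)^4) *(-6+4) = 2500 / 755580366642884485725552721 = 0.00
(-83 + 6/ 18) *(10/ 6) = -1240/ 9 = -137.78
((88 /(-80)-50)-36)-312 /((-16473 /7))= -4775381 /54910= -86.97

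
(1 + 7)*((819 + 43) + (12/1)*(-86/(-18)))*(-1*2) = -44128/3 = -14709.33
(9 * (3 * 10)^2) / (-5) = -1620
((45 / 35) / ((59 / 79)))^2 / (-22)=-505521 / 3752518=-0.13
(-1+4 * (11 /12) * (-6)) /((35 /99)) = -2277 /35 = -65.06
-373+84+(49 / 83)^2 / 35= -9954262 / 34445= -288.99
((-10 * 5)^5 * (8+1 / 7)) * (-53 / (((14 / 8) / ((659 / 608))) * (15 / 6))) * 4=6548812500000 / 49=133649234693.88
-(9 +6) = -15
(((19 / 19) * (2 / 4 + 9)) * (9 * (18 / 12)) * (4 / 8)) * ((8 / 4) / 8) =513 / 32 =16.03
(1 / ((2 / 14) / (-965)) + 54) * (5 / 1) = -33505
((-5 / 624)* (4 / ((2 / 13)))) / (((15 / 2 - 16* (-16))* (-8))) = 5 / 50592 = 0.00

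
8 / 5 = 1.60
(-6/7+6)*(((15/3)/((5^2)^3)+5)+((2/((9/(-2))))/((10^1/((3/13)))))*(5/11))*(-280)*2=-1285882368/89375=-14387.50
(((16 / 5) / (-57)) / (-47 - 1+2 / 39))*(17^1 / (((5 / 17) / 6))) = 10608 / 26125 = 0.41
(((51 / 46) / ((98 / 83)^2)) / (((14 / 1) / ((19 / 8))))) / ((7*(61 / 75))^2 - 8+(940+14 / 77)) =413042911875 / 2953171118721152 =0.00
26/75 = 0.35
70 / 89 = 0.79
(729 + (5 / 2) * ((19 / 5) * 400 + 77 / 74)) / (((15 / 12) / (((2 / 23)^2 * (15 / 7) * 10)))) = 11497320 / 19573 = 587.41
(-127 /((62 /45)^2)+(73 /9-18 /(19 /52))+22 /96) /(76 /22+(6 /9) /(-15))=-15592833575 /493139072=-31.62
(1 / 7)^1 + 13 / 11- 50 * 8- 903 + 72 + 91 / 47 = -4443188 / 3619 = -1227.74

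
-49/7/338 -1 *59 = -19949/338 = -59.02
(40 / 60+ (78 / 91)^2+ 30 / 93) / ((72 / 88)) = 86416 / 41013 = 2.11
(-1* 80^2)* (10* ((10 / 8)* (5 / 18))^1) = -200000 / 9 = -22222.22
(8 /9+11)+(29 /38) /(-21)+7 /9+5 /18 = 15451 /1197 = 12.91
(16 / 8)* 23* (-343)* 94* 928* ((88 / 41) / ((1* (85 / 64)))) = -7751583465472 / 3485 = -2224270721.80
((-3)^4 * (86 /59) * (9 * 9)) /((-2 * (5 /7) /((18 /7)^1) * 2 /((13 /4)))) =-33008391 /1180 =-27973.21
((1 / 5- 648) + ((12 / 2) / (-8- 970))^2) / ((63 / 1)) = -28685662 / 2789745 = -10.28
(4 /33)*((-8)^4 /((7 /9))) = 49152 /77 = 638.34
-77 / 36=-2.14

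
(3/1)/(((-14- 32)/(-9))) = 27/46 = 0.59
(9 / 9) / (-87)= -0.01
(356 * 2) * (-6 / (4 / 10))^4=36045000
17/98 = 0.17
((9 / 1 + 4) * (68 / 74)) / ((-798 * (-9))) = 221 / 132867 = 0.00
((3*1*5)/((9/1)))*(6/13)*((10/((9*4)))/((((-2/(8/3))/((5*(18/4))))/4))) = -1000/39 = -25.64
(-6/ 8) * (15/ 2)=-45/ 8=-5.62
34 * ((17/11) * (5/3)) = 2890/33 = 87.58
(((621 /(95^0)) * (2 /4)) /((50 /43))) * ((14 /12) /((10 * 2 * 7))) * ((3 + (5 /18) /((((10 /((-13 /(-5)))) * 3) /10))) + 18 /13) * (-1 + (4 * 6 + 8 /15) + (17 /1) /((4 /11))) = 723.40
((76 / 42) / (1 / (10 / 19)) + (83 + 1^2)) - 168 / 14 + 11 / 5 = 7891 / 105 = 75.15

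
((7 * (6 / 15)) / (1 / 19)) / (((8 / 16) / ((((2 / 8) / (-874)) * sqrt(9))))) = -21 / 230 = -0.09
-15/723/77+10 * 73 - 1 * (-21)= 13936302/18557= 751.00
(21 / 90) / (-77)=-1 / 330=-0.00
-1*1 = -1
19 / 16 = 1.19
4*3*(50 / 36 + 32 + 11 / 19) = 23234 / 57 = 407.61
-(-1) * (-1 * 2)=-2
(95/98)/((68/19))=1805/6664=0.27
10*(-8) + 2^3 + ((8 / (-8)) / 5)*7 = -367 / 5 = -73.40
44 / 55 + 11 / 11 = 9 / 5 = 1.80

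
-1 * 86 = -86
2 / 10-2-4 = -29 / 5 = -5.80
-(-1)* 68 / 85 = 4 / 5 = 0.80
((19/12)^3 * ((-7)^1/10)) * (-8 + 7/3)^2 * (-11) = 152633327/155520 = 981.44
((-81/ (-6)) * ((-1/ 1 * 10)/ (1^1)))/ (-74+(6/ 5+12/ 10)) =675/ 358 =1.89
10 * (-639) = -6390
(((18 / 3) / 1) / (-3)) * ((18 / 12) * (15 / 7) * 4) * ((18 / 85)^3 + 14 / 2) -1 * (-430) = 214733798 / 859775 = 249.76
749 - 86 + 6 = 669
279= 279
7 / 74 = 0.09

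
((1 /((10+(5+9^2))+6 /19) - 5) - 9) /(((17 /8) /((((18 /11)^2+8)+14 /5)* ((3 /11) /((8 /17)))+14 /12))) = -18354662551 /310555575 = -59.10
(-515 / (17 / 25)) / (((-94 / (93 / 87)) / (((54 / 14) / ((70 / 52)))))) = 28018575 / 1135379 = 24.68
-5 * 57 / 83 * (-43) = 147.65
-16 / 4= -4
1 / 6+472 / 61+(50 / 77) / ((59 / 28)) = 1950757 / 237534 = 8.21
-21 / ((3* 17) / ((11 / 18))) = -77 / 306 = -0.25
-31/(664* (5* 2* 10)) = -31/66400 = -0.00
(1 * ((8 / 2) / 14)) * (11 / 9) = 22 / 63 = 0.35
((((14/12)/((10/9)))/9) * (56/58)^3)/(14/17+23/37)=24163664/332544015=0.07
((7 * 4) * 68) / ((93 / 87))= 55216 / 31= 1781.16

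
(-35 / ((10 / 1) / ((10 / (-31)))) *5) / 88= 0.06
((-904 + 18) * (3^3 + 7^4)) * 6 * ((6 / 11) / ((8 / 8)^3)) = -77443488 / 11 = -7040317.09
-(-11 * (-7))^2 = -5929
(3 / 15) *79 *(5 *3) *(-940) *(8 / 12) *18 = -2673360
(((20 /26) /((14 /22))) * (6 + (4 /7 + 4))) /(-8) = -2035 /1274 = -1.60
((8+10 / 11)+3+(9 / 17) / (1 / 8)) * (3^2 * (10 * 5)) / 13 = 1358550 / 2431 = 558.84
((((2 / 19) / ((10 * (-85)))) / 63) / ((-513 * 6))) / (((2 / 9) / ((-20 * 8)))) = -8 / 17398395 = -0.00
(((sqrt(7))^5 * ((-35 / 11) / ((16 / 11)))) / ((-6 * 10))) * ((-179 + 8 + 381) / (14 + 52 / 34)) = 204085 * sqrt(7) / 8448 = 63.92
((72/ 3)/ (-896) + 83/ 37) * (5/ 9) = 45925/ 37296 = 1.23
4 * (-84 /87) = -112 /29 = -3.86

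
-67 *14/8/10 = -469/40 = -11.72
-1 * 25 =-25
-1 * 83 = -83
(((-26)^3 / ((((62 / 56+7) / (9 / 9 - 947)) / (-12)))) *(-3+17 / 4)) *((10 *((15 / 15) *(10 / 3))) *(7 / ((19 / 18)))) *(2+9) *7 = -523625789447.72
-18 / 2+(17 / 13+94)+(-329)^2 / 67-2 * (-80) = 1621667 / 871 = 1861.85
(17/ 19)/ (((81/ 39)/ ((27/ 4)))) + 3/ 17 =3985/ 1292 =3.08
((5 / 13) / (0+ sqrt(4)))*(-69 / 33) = -115 / 286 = -0.40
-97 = -97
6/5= 1.20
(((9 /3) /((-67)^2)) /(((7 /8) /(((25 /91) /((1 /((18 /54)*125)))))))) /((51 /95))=2375000 /145834143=0.02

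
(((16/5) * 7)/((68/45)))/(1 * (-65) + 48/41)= -10332/44489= -0.23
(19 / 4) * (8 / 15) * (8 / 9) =304 / 135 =2.25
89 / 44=2.02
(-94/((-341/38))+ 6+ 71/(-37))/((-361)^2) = 183655/1644260057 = 0.00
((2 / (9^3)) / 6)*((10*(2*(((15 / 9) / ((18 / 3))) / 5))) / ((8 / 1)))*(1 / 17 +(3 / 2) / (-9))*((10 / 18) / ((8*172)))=-275 / 99451742976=-0.00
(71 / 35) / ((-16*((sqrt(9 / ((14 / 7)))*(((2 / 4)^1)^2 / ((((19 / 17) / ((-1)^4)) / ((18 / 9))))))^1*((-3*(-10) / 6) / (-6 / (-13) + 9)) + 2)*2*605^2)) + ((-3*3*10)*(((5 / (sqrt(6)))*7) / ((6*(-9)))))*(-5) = -875*sqrt(6) / 18 - 43085711 / 466261711242250 + 12223289*sqrt(2) / 746018737987600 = -119.07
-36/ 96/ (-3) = 1/ 8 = 0.12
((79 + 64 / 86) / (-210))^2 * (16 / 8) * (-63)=-11758041 / 647150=-18.17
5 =5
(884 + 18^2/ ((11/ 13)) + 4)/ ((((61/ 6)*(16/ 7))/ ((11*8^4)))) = 150312960/ 61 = 2464146.89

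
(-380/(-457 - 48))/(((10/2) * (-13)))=-76/6565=-0.01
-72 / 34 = -36 / 17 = -2.12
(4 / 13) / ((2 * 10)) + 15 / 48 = 341 / 1040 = 0.33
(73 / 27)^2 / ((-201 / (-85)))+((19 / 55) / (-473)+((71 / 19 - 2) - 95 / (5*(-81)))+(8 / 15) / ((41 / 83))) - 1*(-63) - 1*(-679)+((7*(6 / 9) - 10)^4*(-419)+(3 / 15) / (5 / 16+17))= -278236483654267386092 / 822554424390105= -338259.06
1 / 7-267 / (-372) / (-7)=5 / 124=0.04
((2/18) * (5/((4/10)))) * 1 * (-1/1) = -1.39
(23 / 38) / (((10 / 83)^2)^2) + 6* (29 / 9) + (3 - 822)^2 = 767964204149 / 1140000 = 673652.81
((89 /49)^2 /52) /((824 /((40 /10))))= 7921 /25719512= 0.00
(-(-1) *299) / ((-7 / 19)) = -5681 / 7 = -811.57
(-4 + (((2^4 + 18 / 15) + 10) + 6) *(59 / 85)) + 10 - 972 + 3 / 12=-1602599 / 1700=-942.71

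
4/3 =1.33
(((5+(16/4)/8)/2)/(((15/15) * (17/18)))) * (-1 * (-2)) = 99/17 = 5.82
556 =556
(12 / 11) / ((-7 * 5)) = -12 / 385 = -0.03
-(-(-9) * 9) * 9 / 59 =-729 / 59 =-12.36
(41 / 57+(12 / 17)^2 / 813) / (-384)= -3213815 / 1714246272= -0.00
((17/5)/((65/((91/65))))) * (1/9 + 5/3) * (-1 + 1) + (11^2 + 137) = 258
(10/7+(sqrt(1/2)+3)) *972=486 *sqrt(2)+30132/7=4991.88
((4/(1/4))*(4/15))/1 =64/15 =4.27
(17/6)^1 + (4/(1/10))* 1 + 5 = 287/6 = 47.83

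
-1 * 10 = -10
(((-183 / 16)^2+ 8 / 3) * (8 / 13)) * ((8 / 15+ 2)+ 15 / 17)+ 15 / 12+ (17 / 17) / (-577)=796151821 / 2824992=281.82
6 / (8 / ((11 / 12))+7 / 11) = 66 / 103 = 0.64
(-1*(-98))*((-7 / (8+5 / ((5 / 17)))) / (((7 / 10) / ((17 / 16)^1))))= -41.65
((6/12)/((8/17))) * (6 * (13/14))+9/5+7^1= 8243/560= 14.72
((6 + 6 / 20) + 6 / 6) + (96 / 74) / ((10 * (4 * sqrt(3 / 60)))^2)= 2707 / 370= 7.32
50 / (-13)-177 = -2351 / 13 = -180.85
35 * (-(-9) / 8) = 315 / 8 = 39.38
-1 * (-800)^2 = -640000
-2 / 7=-0.29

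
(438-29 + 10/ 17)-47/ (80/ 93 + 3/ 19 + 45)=564777549/ 1382338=408.57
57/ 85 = 0.67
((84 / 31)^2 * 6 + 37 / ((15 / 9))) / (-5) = -318351 / 24025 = -13.25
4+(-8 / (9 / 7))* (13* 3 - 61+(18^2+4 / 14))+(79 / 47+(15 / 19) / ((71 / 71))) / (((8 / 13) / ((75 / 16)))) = -955732759 / 514368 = -1858.07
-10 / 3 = -3.33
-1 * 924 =-924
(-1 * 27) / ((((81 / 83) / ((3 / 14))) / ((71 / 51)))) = -5893 / 714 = -8.25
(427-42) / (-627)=-35 / 57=-0.61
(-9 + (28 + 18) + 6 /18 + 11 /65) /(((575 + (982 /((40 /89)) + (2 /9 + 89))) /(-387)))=-33961572 /6667063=-5.09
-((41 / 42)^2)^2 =-2825761 / 3111696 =-0.91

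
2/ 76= 1/ 38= 0.03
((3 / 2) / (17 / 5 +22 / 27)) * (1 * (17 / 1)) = 6885 / 1138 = 6.05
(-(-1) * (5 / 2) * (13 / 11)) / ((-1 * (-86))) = 65 / 1892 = 0.03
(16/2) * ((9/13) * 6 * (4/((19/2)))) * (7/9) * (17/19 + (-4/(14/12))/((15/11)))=-413568/23465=-17.62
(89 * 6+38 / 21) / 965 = 11252 / 20265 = 0.56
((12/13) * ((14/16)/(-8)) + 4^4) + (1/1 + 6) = 54683/208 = 262.90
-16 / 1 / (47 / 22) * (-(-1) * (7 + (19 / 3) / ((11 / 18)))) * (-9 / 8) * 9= 61884 / 47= 1316.68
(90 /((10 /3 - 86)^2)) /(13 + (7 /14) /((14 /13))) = 2835 /2898376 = 0.00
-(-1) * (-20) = -20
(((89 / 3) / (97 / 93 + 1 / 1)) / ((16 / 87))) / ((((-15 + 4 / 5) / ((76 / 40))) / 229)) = -54967557 / 22720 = -2419.35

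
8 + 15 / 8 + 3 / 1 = 12.88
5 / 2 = 2.50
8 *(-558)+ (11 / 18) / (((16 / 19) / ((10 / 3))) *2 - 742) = -5660156629 / 1267956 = -4464.00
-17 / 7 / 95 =-17 / 665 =-0.03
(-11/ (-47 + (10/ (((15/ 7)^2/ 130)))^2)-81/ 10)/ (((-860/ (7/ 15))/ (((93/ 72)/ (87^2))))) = 1408027719/ 1877148136088000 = 0.00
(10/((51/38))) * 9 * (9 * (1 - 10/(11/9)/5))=-384.06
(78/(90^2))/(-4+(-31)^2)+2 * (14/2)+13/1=34882663/1291950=27.00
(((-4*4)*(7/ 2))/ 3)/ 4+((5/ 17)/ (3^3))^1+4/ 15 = -10073/ 2295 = -4.39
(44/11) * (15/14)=30/7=4.29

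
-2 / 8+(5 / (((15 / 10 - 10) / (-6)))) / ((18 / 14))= 509 / 204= 2.50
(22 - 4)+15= 33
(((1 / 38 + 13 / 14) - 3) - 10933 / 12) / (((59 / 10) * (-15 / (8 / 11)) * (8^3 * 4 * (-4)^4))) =1457353 / 101823676416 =0.00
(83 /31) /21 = 83 /651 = 0.13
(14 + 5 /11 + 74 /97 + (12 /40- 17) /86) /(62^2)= 13785631 /3527331280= 0.00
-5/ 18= -0.28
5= 5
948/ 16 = 237/ 4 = 59.25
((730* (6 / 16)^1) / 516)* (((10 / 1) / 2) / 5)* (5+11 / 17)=2190 / 731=3.00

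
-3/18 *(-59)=59/6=9.83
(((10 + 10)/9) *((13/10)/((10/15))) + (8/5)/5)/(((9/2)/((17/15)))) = 11866/10125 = 1.17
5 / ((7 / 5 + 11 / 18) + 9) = 450 / 991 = 0.45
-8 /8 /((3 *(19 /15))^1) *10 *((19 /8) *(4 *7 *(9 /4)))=-1575 /4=-393.75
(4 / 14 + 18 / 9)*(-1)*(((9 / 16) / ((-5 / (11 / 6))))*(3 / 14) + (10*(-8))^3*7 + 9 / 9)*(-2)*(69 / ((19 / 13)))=-7201257599523 / 9310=-773497056.88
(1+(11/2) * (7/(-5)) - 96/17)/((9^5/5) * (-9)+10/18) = 0.00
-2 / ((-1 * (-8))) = -1 / 4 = -0.25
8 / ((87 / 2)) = 16 / 87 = 0.18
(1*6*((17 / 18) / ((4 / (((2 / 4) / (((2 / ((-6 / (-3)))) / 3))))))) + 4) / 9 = 49 / 72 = 0.68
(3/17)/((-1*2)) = -3/34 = -0.09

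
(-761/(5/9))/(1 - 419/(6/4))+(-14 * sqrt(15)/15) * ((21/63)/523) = 20547/4175 - 14 * sqrt(15)/23535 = 4.92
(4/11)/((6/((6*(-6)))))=-24/11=-2.18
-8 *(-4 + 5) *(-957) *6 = 45936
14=14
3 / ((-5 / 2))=-6 / 5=-1.20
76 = 76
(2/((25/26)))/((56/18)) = 117/175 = 0.67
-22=-22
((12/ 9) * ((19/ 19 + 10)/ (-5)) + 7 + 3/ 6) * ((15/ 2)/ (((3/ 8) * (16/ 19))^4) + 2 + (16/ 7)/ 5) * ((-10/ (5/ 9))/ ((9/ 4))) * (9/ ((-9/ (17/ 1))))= 53288635591/ 113400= 469917.42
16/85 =0.19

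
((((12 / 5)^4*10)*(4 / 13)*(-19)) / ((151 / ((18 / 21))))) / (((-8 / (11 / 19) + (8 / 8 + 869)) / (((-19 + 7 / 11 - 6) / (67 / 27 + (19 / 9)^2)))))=102631256064 / 2272811211125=0.05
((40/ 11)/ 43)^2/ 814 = 800/ 91057703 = 0.00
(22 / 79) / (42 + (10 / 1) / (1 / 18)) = 11 / 8769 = 0.00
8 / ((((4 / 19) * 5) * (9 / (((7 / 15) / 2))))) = 133 / 675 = 0.20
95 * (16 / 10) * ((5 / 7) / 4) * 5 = 950 / 7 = 135.71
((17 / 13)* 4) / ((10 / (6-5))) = 34 / 65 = 0.52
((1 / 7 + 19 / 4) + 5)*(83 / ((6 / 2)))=22991 / 84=273.70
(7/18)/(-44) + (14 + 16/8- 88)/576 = -53/396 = -0.13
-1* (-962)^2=-925444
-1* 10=-10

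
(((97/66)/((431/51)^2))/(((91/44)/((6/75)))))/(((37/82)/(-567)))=-2234342232/2233776025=-1.00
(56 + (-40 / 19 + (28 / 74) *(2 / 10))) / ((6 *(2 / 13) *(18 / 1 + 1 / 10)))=1233089 / 381729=3.23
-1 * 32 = -32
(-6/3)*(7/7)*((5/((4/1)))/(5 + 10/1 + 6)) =-0.12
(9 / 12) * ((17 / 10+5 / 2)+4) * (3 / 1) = 369 / 20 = 18.45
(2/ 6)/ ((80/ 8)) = 1/ 30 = 0.03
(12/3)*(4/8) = 2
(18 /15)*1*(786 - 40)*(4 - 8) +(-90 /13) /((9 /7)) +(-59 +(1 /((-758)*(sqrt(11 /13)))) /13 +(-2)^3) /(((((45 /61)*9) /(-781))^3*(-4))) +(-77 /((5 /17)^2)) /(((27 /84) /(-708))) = -87420077070557911 /3454366500 - 9829918599611*sqrt(143) /2618409807000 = -25307167.65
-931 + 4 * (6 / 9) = -2785 / 3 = -928.33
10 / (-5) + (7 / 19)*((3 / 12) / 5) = -753 / 380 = -1.98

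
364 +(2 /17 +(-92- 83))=3215 /17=189.12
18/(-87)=-6/29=-0.21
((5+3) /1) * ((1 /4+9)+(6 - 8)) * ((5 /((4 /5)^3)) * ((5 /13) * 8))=90625 /52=1742.79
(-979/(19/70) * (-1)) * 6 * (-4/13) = -1644720/247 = -6658.79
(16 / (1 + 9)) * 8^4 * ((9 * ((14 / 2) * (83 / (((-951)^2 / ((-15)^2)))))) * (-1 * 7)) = -5997035520 / 100489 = -59678.53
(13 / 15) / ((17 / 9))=39 / 85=0.46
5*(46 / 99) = 230 / 99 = 2.32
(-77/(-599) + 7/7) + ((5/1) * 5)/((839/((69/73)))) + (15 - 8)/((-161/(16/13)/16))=3296577885/10969398947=0.30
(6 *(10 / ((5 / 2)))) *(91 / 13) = 168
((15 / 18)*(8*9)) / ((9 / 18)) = 120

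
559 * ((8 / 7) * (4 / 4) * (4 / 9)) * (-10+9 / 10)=-116272 / 45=-2583.82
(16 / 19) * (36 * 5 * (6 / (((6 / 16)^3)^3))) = 85899345920 / 13851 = 6201671.06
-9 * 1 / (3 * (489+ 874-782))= -3 / 581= -0.01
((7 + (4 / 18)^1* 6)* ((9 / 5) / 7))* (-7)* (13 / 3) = -65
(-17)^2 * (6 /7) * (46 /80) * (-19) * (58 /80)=-10987491 /5600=-1962.05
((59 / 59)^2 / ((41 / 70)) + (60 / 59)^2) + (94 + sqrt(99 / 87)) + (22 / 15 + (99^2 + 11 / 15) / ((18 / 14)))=sqrt(957) / 29 + 29755618784 / 3853467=7722.85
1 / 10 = 0.10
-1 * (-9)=9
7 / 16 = 0.44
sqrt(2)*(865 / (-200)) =-173*sqrt(2) / 40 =-6.12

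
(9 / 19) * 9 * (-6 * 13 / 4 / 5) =-3159 / 190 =-16.63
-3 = -3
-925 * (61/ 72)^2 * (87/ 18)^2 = -2894658925/ 186624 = -15510.65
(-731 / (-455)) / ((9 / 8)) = 5848 / 4095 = 1.43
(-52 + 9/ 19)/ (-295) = 979/ 5605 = 0.17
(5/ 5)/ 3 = 1/ 3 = 0.33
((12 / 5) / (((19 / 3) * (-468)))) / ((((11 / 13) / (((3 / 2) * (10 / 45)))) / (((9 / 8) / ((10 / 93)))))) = -279 / 83600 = -0.00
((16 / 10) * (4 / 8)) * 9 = 36 / 5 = 7.20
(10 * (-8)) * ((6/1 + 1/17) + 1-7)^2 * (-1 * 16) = 4.43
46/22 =23/11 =2.09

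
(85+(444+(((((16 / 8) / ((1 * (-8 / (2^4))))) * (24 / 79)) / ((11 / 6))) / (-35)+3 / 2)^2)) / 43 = 1965990033709 / 159112422700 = 12.36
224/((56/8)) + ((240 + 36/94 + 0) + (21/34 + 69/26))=2863223/10387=275.65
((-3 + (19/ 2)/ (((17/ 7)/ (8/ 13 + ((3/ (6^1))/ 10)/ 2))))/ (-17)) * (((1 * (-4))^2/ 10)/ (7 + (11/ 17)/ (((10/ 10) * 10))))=0.01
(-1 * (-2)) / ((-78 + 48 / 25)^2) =625 / 1808802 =0.00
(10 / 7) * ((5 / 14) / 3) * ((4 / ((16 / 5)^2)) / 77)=625 / 724416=0.00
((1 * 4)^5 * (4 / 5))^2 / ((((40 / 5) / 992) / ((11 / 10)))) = 11442061312 / 125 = 91536490.50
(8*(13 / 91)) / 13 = 8 / 91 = 0.09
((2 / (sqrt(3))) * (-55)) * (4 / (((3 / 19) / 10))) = -83600 * sqrt(3) / 9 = -16088.83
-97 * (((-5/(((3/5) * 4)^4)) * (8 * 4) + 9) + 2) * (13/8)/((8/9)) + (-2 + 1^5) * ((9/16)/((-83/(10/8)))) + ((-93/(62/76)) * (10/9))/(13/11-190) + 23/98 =-42603848417945/38924508672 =-1094.53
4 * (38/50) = 76/25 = 3.04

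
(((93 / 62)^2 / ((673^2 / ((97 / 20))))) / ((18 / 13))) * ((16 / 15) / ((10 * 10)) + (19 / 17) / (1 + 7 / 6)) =2116249 / 230993790000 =0.00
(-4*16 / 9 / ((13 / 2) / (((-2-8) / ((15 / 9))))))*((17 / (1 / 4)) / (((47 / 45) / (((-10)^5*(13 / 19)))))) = -26112000000 / 893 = -29240761.48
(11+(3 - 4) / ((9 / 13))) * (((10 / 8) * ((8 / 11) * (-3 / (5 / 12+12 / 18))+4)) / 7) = 30530 / 9009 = 3.39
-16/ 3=-5.33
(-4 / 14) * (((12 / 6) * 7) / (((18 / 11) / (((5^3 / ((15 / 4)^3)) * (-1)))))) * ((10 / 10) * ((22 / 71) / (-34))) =-15488 / 293301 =-0.05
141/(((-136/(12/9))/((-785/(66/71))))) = 2619545/2244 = 1167.36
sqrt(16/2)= 2 * sqrt(2)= 2.83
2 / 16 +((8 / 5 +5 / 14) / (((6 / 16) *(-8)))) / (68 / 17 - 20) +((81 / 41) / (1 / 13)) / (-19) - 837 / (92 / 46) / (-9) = 118606783 / 2617440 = 45.31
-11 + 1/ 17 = -186/ 17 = -10.94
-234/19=-12.32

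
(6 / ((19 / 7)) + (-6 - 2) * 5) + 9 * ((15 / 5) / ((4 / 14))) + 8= 2459 / 38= 64.71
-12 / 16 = -3 / 4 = -0.75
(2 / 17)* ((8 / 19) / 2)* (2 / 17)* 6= 96 / 5491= 0.02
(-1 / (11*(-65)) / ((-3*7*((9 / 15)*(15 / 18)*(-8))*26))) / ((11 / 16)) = 2 / 2147145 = 0.00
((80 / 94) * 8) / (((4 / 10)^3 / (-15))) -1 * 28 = -76316 / 47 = -1623.74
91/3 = 30.33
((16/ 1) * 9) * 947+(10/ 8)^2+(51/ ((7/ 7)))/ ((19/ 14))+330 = 41568091/ 304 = 136737.14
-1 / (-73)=1 / 73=0.01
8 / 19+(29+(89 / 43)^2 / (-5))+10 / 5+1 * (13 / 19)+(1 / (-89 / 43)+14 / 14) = 496596769 / 15633295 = 31.77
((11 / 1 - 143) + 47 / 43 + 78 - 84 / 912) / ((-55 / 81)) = 14029281 / 179740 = 78.05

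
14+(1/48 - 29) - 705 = -34559/48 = -719.98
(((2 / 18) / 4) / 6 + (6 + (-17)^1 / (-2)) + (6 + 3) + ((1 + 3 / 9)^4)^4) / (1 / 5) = 212270581195 / 344373768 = 616.40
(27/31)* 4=108/31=3.48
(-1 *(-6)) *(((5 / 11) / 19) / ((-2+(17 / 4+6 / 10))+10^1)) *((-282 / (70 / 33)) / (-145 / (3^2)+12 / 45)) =2284200 / 24371053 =0.09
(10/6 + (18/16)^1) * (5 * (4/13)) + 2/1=491/78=6.29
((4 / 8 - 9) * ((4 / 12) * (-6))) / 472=17 / 472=0.04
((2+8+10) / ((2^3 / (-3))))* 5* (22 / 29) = -825 / 29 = -28.45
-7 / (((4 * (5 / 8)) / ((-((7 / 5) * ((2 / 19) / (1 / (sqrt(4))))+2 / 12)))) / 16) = 29456 / 1425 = 20.67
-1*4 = -4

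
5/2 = 2.50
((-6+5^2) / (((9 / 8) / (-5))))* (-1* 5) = 3800 / 9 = 422.22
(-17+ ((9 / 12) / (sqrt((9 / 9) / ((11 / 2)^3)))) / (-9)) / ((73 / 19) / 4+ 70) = -1292 / 5393 - 209 * sqrt(22) / 64716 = -0.25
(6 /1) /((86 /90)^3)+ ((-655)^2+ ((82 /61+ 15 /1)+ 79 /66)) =137336651536897 /320095182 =429049.42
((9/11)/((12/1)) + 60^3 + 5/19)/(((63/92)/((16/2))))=4746576424/1881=2523432.44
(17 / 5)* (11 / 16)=187 / 80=2.34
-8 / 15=-0.53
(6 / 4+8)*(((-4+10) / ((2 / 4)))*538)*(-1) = -61332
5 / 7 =0.71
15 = 15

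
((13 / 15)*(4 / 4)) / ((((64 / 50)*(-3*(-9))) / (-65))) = -4225 / 2592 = -1.63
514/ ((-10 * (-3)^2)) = -257/ 45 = -5.71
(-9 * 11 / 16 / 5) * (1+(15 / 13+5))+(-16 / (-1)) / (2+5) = -47809 / 7280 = -6.57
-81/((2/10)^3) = -10125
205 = 205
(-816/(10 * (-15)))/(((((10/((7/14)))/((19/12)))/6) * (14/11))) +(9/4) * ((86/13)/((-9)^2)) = 226663/102375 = 2.21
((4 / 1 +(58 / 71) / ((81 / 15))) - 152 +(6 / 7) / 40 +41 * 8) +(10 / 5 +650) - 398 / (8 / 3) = 45820699 / 67095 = 682.92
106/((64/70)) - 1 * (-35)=2415/16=150.94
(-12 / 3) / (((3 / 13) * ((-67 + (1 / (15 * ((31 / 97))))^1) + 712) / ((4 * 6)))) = -0.64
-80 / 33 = -2.42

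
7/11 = 0.64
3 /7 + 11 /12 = 113 /84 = 1.35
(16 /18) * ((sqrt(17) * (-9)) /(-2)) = 4 * sqrt(17) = 16.49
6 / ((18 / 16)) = 5.33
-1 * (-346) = 346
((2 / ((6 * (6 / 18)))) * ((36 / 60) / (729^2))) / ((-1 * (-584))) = 1 / 517269240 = 0.00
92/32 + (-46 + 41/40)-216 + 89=-1691/10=-169.10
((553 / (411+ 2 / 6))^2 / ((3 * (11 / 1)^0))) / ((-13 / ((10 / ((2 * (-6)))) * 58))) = 44342305 / 19795828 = 2.24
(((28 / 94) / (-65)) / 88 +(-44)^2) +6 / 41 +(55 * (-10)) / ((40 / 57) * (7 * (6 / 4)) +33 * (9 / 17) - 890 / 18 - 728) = 2919256149988259 / 1507197423160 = 1936.88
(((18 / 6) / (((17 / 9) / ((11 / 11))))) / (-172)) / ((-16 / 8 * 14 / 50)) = 675 / 40936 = 0.02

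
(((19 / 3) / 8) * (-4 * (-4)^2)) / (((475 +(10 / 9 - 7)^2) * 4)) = -513 / 20642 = -0.02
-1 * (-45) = 45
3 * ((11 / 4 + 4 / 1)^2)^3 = 1162261467 / 4096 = 283755.24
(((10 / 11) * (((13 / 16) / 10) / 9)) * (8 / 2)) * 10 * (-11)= -65 / 18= -3.61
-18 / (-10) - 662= -3301 / 5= -660.20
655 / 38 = 17.24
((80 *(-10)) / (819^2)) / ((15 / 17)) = -2720 / 2012283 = -0.00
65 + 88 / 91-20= 4183 / 91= 45.97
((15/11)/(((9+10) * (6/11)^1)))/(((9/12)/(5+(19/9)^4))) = 1631260/373977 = 4.36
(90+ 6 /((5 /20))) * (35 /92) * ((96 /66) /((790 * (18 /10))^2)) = 1330 /42632271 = 0.00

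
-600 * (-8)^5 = 19660800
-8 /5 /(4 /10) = -4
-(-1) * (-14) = -14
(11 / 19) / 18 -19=-6487 / 342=-18.97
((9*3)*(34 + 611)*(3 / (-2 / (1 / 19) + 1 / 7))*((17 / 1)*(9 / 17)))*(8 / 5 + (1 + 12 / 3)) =-21723471 / 265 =-81975.36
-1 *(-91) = 91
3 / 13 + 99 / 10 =1317 / 130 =10.13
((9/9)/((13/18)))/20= 9/130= 0.07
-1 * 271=-271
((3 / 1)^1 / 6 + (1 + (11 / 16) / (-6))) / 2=133 / 192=0.69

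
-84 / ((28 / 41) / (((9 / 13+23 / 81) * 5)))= -210740 / 351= -600.40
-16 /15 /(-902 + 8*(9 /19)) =152 /127995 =0.00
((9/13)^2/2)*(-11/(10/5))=-891/676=-1.32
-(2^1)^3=-8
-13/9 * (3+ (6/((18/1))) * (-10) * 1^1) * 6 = 26/9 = 2.89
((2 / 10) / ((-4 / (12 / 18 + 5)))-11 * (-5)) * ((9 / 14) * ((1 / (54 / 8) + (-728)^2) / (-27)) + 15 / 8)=-690348.98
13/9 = 1.44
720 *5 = 3600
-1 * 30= -30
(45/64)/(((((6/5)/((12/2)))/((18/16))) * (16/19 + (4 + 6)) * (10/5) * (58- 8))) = 1539/421888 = 0.00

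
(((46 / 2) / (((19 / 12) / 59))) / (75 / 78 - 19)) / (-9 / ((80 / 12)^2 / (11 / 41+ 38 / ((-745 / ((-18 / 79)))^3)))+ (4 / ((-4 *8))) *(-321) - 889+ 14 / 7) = 0.06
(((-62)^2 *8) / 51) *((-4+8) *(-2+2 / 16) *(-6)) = 27134.12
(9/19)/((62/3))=27/1178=0.02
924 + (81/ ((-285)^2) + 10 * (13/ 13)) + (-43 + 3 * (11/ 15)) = 8061139/ 9025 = 893.20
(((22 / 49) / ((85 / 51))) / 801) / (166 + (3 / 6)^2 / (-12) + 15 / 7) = 352 / 175963235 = 0.00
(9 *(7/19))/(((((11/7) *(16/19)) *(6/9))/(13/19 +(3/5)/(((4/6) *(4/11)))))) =3176523/267520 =11.87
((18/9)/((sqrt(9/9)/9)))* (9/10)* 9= 729/5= 145.80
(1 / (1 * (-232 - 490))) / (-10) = 0.00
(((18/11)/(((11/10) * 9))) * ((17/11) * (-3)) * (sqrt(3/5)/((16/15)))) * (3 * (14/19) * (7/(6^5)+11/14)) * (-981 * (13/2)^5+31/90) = 11930631333074221 * sqrt(15)/4195141632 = 11014440.16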